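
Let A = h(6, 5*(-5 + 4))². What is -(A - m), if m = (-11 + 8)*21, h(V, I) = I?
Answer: -88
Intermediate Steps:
A = 25 (A = (5*(-5 + 4))² = (5*(-1))² = (-5)² = 25)
m = -63 (m = -3*21 = -63)
-(A - m) = -(25 - 1*(-63)) = -(25 + 63) = -1*88 = -88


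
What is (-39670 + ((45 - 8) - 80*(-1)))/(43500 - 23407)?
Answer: -39553/20093 ≈ -1.9685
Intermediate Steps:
(-39670 + ((45 - 8) - 80*(-1)))/(43500 - 23407) = (-39670 + (37 + 80))/20093 = (-39670 + 117)*(1/20093) = -39553*1/20093 = -39553/20093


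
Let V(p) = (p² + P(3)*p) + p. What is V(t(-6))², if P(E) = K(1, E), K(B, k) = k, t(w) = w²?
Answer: 2073600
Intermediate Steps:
P(E) = E
V(p) = p² + 4*p (V(p) = (p² + 3*p) + p = p² + 4*p)
V(t(-6))² = ((-6)²*(4 + (-6)²))² = (36*(4 + 36))² = (36*40)² = 1440² = 2073600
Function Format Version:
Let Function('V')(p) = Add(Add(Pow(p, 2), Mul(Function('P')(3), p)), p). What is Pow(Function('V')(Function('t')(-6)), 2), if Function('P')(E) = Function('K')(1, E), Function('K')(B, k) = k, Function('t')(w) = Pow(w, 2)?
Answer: 2073600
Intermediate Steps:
Function('P')(E) = E
Function('V')(p) = Add(Pow(p, 2), Mul(4, p)) (Function('V')(p) = Add(Add(Pow(p, 2), Mul(3, p)), p) = Add(Pow(p, 2), Mul(4, p)))
Pow(Function('V')(Function('t')(-6)), 2) = Pow(Mul(Pow(-6, 2), Add(4, Pow(-6, 2))), 2) = Pow(Mul(36, Add(4, 36)), 2) = Pow(Mul(36, 40), 2) = Pow(1440, 2) = 2073600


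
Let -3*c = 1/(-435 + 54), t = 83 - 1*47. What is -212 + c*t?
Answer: -26920/127 ≈ -211.97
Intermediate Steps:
t = 36 (t = 83 - 47 = 36)
c = 1/1143 (c = -1/(3*(-435 + 54)) = -1/3/(-381) = -1/3*(-1/381) = 1/1143 ≈ 0.00087489)
-212 + c*t = -212 + (1/1143)*36 = -212 + 4/127 = -26920/127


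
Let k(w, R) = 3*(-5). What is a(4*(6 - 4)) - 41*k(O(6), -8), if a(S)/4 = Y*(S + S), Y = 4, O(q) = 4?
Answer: 871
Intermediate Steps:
k(w, R) = -15
a(S) = 32*S (a(S) = 4*(4*(S + S)) = 4*(4*(2*S)) = 4*(8*S) = 32*S)
a(4*(6 - 4)) - 41*k(O(6), -8) = 32*(4*(6 - 4)) - 41*(-15) = 32*(4*2) + 615 = 32*8 + 615 = 256 + 615 = 871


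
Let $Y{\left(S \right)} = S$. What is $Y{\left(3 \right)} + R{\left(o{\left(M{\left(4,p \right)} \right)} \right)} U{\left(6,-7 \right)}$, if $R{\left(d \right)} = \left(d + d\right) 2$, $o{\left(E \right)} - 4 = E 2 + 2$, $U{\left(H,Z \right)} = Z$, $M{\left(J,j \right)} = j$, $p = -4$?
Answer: $59$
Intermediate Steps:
$o{\left(E \right)} = 6 + 2 E$ ($o{\left(E \right)} = 4 + \left(E 2 + 2\right) = 4 + \left(2 E + 2\right) = 4 + \left(2 + 2 E\right) = 6 + 2 E$)
$R{\left(d \right)} = 4 d$ ($R{\left(d \right)} = 2 d 2 = 4 d$)
$Y{\left(3 \right)} + R{\left(o{\left(M{\left(4,p \right)} \right)} \right)} U{\left(6,-7 \right)} = 3 + 4 \left(6 + 2 \left(-4\right)\right) \left(-7\right) = 3 + 4 \left(6 - 8\right) \left(-7\right) = 3 + 4 \left(-2\right) \left(-7\right) = 3 - -56 = 3 + 56 = 59$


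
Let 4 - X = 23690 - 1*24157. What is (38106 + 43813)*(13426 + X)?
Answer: 1138428343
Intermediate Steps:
X = 471 (X = 4 - (23690 - 1*24157) = 4 - (23690 - 24157) = 4 - 1*(-467) = 4 + 467 = 471)
(38106 + 43813)*(13426 + X) = (38106 + 43813)*(13426 + 471) = 81919*13897 = 1138428343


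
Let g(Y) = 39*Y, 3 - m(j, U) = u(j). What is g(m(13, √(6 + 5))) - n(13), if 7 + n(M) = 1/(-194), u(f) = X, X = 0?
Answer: 24057/194 ≈ 124.01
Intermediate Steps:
u(f) = 0
m(j, U) = 3 (m(j, U) = 3 - 1*0 = 3 + 0 = 3)
n(M) = -1359/194 (n(M) = -7 + 1/(-194) = -7 - 1/194 = -1359/194)
g(m(13, √(6 + 5))) - n(13) = 39*3 - 1*(-1359/194) = 117 + 1359/194 = 24057/194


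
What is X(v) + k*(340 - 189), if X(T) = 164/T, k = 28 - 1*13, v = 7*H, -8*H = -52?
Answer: 206443/91 ≈ 2268.6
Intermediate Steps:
H = 13/2 (H = -⅛*(-52) = 13/2 ≈ 6.5000)
v = 91/2 (v = 7*(13/2) = 91/2 ≈ 45.500)
k = 15 (k = 28 - 13 = 15)
X(v) + k*(340 - 189) = 164/(91/2) + 15*(340 - 189) = 164*(2/91) + 15*151 = 328/91 + 2265 = 206443/91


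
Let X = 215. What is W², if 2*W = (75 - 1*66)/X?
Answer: 81/184900 ≈ 0.00043807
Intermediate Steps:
W = 9/430 (W = ((75 - 1*66)/215)/2 = ((75 - 66)*(1/215))/2 = (9*(1/215))/2 = (½)*(9/215) = 9/430 ≈ 0.020930)
W² = (9/430)² = 81/184900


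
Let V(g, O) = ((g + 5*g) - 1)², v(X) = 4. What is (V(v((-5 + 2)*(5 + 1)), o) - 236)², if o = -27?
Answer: 85849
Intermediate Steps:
V(g, O) = (-1 + 6*g)² (V(g, O) = (6*g - 1)² = (-1 + 6*g)²)
(V(v((-5 + 2)*(5 + 1)), o) - 236)² = ((-1 + 6*4)² - 236)² = ((-1 + 24)² - 236)² = (23² - 236)² = (529 - 236)² = 293² = 85849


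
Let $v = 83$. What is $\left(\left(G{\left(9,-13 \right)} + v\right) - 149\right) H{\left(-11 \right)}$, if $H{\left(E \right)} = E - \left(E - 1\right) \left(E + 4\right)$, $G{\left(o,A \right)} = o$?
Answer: $5415$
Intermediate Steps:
$H{\left(E \right)} = E - \left(-1 + E\right) \left(4 + E\right)$
$\left(\left(G{\left(9,-13 \right)} + v\right) - 149\right) H{\left(-11 \right)} = \left(\left(9 + 83\right) - 149\right) \left(4 - \left(-11\right)^{2} - -22\right) = \left(92 - 149\right) \left(4 - 121 + 22\right) = - 57 \left(4 - 121 + 22\right) = \left(-57\right) \left(-95\right) = 5415$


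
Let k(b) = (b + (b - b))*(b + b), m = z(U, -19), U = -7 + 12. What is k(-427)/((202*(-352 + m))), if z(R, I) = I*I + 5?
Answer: 26047/202 ≈ 128.95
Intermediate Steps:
U = 5
z(R, I) = 5 + I² (z(R, I) = I² + 5 = 5 + I²)
m = 366 (m = 5 + (-19)² = 5 + 361 = 366)
k(b) = 2*b² (k(b) = (b + 0)*(2*b) = b*(2*b) = 2*b²)
k(-427)/((202*(-352 + m))) = (2*(-427)²)/((202*(-352 + 366))) = (2*182329)/((202*14)) = 364658/2828 = 364658*(1/2828) = 26047/202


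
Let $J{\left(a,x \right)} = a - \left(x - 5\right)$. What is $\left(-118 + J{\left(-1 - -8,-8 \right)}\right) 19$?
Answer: $-1862$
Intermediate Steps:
$J{\left(a,x \right)} = 5 + a - x$ ($J{\left(a,x \right)} = a - \left(-5 + x\right) = 5 + a - x$)
$\left(-118 + J{\left(-1 - -8,-8 \right)}\right) 19 = \left(-118 - -20\right) 19 = \left(-118 + \left(5 + \left(-1 + 8\right) + 8\right)\right) 19 = \left(-118 + \left(5 + 7 + 8\right)\right) 19 = \left(-118 + 20\right) 19 = \left(-98\right) 19 = -1862$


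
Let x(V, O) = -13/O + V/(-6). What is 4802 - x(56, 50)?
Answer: 721739/150 ≈ 4811.6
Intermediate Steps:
x(V, O) = -13/O - V/6 (x(V, O) = -13/O + V*(-1/6) = -13/O - V/6)
4802 - x(56, 50) = 4802 - (-13/50 - 1/6*56) = 4802 - (-13*1/50 - 28/3) = 4802 - (-13/50 - 28/3) = 4802 - 1*(-1439/150) = 4802 + 1439/150 = 721739/150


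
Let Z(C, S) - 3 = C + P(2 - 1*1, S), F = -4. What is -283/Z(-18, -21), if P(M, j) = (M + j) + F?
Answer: 283/39 ≈ 7.2564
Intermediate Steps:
P(M, j) = -4 + M + j (P(M, j) = (M + j) - 4 = -4 + M + j)
Z(C, S) = C + S (Z(C, S) = 3 + (C + (-4 + (2 - 1*1) + S)) = 3 + (C + (-4 + (2 - 1) + S)) = 3 + (C + (-4 + 1 + S)) = 3 + (C + (-3 + S)) = 3 + (-3 + C + S) = C + S)
-283/Z(-18, -21) = -283/(-18 - 21) = -283/(-39) = -283*(-1/39) = 283/39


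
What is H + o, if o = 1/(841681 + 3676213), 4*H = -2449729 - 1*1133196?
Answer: -8093637679973/9035788 ≈ -8.9573e+5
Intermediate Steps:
H = -3582925/4 (H = (-2449729 - 1*1133196)/4 = (-2449729 - 1133196)/4 = (¼)*(-3582925) = -3582925/4 ≈ -8.9573e+5)
o = 1/4517894 ≈ 2.2134e-7
H + o = -3582925/4 + 1/4517894 = -8093637679973/9035788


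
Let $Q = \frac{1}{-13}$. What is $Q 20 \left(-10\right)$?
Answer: $\frac{200}{13} \approx 15.385$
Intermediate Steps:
$Q = - \frac{1}{13} \approx -0.076923$
$Q 20 \left(-10\right) = \left(- \frac{1}{13}\right) 20 \left(-10\right) = \left(- \frac{20}{13}\right) \left(-10\right) = \frac{200}{13}$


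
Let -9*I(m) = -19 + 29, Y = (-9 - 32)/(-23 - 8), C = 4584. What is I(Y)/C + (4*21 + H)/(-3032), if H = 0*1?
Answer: -218489/7818012 ≈ -0.027947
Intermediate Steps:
Y = 41/31 (Y = -41/(-31) = -41*(-1/31) = 41/31 ≈ 1.3226)
H = 0
I(m) = -10/9 (I(m) = -(-19 + 29)/9 = -⅑*10 = -10/9)
I(Y)/C + (4*21 + H)/(-3032) = -10/9/4584 + (4*21 + 0)/(-3032) = -10/9*1/4584 + (84 + 0)*(-1/3032) = -5/20628 + 84*(-1/3032) = -5/20628 - 21/758 = -218489/7818012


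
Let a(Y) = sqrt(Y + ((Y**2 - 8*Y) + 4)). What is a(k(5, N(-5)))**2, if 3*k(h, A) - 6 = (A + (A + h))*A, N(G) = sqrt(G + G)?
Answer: 92/3 - 245*I*sqrt(10)/9 ≈ 30.667 - 86.084*I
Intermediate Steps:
N(G) = sqrt(2)*sqrt(G) (N(G) = sqrt(2*G) = sqrt(2)*sqrt(G))
k(h, A) = 2 + A*(h + 2*A)/3 (k(h, A) = 2 + ((A + (A + h))*A)/3 = 2 + ((h + 2*A)*A)/3 = 2 + (A*(h + 2*A))/3 = 2 + A*(h + 2*A)/3)
a(Y) = sqrt(4 + Y**2 - 7*Y) (a(Y) = sqrt(Y + (4 + Y**2 - 8*Y)) = sqrt(4 + Y**2 - 7*Y))
a(k(5, N(-5)))**2 = (sqrt(4 + (2 + 2*(sqrt(2)*sqrt(-5))**2/3 + (1/3)*(sqrt(2)*sqrt(-5))*5)**2 - 7*(2 + 2*(sqrt(2)*sqrt(-5))**2/3 + (1/3)*(sqrt(2)*sqrt(-5))*5)))**2 = (sqrt(4 + (2 + 2*(sqrt(2)*(I*sqrt(5)))**2/3 + (1/3)*(sqrt(2)*(I*sqrt(5)))*5)**2 - 7*(2 + 2*(sqrt(2)*(I*sqrt(5)))**2/3 + (1/3)*(sqrt(2)*(I*sqrt(5)))*5)))**2 = (sqrt(4 + (2 + 2*(I*sqrt(10))**2/3 + (1/3)*(I*sqrt(10))*5)**2 - 7*(2 + 2*(I*sqrt(10))**2/3 + (1/3)*(I*sqrt(10))*5)))**2 = (sqrt(4 + (2 + (2/3)*(-10) + 5*I*sqrt(10)/3)**2 - 7*(2 + (2/3)*(-10) + 5*I*sqrt(10)/3)))**2 = (sqrt(4 + (2 - 20/3 + 5*I*sqrt(10)/3)**2 - 7*(2 - 20/3 + 5*I*sqrt(10)/3)))**2 = (sqrt(4 + (-14/3 + 5*I*sqrt(10)/3)**2 - 7*(-14/3 + 5*I*sqrt(10)/3)))**2 = (sqrt(4 + (-14/3 + 5*I*sqrt(10)/3)**2 + (98/3 - 35*I*sqrt(10)/3)))**2 = (sqrt(110/3 + (-14/3 + 5*I*sqrt(10)/3)**2 - 35*I*sqrt(10)/3))**2 = 110/3 + (-14/3 + 5*I*sqrt(10)/3)**2 - 35*I*sqrt(10)/3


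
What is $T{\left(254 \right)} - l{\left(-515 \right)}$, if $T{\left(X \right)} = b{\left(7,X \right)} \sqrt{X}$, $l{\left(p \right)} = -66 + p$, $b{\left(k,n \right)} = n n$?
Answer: $581 + 64516 \sqrt{254} \approx 1.0288 \cdot 10^{6}$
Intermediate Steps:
$b{\left(k,n \right)} = n^{2}$
$T{\left(X \right)} = X^{\frac{5}{2}}$ ($T{\left(X \right)} = X^{2} \sqrt{X} = X^{\frac{5}{2}}$)
$T{\left(254 \right)} - l{\left(-515 \right)} = 254^{\frac{5}{2}} - \left(-66 - 515\right) = 64516 \sqrt{254} - -581 = 64516 \sqrt{254} + 581 = 581 + 64516 \sqrt{254}$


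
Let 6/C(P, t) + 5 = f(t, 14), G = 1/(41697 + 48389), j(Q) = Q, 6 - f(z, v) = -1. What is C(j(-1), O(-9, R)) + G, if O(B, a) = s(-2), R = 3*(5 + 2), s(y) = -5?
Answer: 270259/90086 ≈ 3.0000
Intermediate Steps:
R = 21 (R = 3*7 = 21)
f(z, v) = 7 (f(z, v) = 6 - 1*(-1) = 6 + 1 = 7)
O(B, a) = -5
G = 1/90086 ≈ 1.1101e-5
C(P, t) = 3 (C(P, t) = 6/(-5 + 7) = 6/2 = 6*(½) = 3)
C(j(-1), O(-9, R)) + G = 3 + 1/90086 = 270259/90086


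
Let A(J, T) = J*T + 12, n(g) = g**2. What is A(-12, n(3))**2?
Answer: 9216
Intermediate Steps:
A(J, T) = 12 + J*T
A(-12, n(3))**2 = (12 - 12*3**2)**2 = (12 - 12*9)**2 = (12 - 108)**2 = (-96)**2 = 9216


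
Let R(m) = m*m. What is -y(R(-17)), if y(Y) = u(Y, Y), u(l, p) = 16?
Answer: -16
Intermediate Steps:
R(m) = m**2
y(Y) = 16
-y(R(-17)) = -1*16 = -16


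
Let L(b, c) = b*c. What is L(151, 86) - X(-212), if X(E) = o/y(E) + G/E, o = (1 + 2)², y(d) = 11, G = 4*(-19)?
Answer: 7570152/583 ≈ 12985.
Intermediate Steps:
G = -76
o = 9 (o = 3² = 9)
X(E) = 9/11 - 76/E
L(151, 86) - X(-212) = 151*86 - (9/11 - 76/(-212)) = 12986 - (9/11 - 76*(-1/212)) = 12986 - (9/11 + 19/53) = 12986 - 1*686/583 = 12986 - 686/583 = 7570152/583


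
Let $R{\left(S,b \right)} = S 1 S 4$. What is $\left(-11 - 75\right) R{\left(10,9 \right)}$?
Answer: $-34400$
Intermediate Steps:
$R{\left(S,b \right)} = 4 S^{2}$ ($R{\left(S,b \right)} = S S 4 = S^{2} \cdot 4 = 4 S^{2}$)
$\left(-11 - 75\right) R{\left(10,9 \right)} = \left(-11 - 75\right) 4 \cdot 10^{2} = - 86 \cdot 4 \cdot 100 = \left(-86\right) 400 = -34400$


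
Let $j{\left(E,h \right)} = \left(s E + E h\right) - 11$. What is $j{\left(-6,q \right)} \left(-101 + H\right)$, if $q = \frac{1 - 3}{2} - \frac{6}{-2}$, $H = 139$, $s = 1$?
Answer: $-1102$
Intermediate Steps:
$q = 2$ ($q = \left(1 - 3\right) \frac{1}{2} - -3 = \left(-2\right) \frac{1}{2} + 3 = -1 + 3 = 2$)
$j{\left(E,h \right)} = -11 + E + E h$ ($j{\left(E,h \right)} = \left(1 E + E h\right) - 11 = \left(E + E h\right) - 11 = -11 + E + E h$)
$j{\left(-6,q \right)} \left(-101 + H\right) = \left(-11 - 6 - 12\right) \left(-101 + 139\right) = \left(-11 - 6 - 12\right) 38 = \left(-29\right) 38 = -1102$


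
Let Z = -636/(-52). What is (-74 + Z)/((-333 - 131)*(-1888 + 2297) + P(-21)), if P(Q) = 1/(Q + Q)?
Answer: 33726/103617709 ≈ 0.00032549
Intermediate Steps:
Z = 159/13 (Z = -636*(-1/52) = 159/13 ≈ 12.231)
P(Q) = 1/(2*Q)
(-74 + Z)/((-333 - 131)*(-1888 + 2297) + P(-21)) = (-74 + 159/13)/((-333 - 131)*(-1888 + 2297) + (½)/(-21)) = -803/(13*(-464*409 + (½)*(-1/21))) = -803/(13*(-189776 - 1/42)) = -803/(13*(-7970593/42)) = -803/13*(-42/7970593) = 33726/103617709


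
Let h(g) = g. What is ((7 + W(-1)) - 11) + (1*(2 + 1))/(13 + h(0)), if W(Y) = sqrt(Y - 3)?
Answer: -49/13 + 2*I ≈ -3.7692 + 2.0*I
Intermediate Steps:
W(Y) = sqrt(-3 + Y)
((7 + W(-1)) - 11) + (1*(2 + 1))/(13 + h(0)) = ((7 + sqrt(-3 - 1)) - 11) + (1*(2 + 1))/(13 + 0) = ((7 + sqrt(-4)) - 11) + (1*3)/13 = ((7 + 2*I) - 11) + (1/13)*3 = (-4 + 2*I) + 3/13 = -49/13 + 2*I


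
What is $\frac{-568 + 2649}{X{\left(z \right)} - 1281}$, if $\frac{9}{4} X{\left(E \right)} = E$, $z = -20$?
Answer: $- \frac{18729}{11609} \approx -1.6133$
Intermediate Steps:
$X{\left(E \right)} = \frac{4 E}{9}$
$\frac{-568 + 2649}{X{\left(z \right)} - 1281} = \frac{-568 + 2649}{\frac{4}{9} \left(-20\right) - 1281} = \frac{2081}{- \frac{80}{9} - 1281} = \frac{2081}{- \frac{11609}{9}} = 2081 \left(- \frac{9}{11609}\right) = - \frac{18729}{11609}$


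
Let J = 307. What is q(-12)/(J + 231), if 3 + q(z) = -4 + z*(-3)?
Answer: 29/538 ≈ 0.053903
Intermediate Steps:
q(z) = -7 - 3*z (q(z) = -3 + (-4 + z*(-3)) = -3 + (-4 - 3*z) = -7 - 3*z)
q(-12)/(J + 231) = (-7 - 3*(-12))/(307 + 231) = (-7 + 36)/538 = (1/538)*29 = 29/538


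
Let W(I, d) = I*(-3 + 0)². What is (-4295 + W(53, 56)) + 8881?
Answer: 5063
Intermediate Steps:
W(I, d) = 9*I (W(I, d) = I*(-3)² = I*9 = 9*I)
(-4295 + W(53, 56)) + 8881 = (-4295 + 9*53) + 8881 = (-4295 + 477) + 8881 = -3818 + 8881 = 5063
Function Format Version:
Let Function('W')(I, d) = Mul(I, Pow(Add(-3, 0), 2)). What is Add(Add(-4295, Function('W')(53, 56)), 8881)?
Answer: 5063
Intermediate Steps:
Function('W')(I, d) = Mul(9, I) (Function('W')(I, d) = Mul(I, Pow(-3, 2)) = Mul(I, 9) = Mul(9, I))
Add(Add(-4295, Function('W')(53, 56)), 8881) = Add(Add(-4295, Mul(9, 53)), 8881) = Add(Add(-4295, 477), 8881) = Add(-3818, 8881) = 5063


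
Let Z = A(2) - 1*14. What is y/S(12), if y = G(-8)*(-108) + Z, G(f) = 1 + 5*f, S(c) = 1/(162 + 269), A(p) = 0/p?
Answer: 1809338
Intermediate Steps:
A(p) = 0
Z = -14 (Z = 0 - 1*14 = 0 - 14 = -14)
S(c) = 1/431
y = 4198 (y = (1 + 5*(-8))*(-108) - 14 = (1 - 40)*(-108) - 14 = -39*(-108) - 14 = 4212 - 14 = 4198)
y/S(12) = 4198/(1/431) = 4198*431 = 1809338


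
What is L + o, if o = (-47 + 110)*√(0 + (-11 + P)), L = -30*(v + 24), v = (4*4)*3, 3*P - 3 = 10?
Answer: -2160 + 42*I*√15 ≈ -2160.0 + 162.67*I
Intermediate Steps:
P = 13/3 (P = 1 + (⅓)*10 = 1 + 10/3 = 13/3 ≈ 4.3333)
v = 48 (v = 16*3 = 48)
L = -2160 (L = -30*(48 + 24) = -30*72 = -2160)
o = 42*I*√15 (o = (-47 + 110)*√(0 + (-11 + 13/3)) = 63*√(0 - 20/3) = 63*√(-20/3) = 63*(2*I*√15/3) = 42*I*√15 ≈ 162.67*I)
L + o = -2160 + 42*I*√15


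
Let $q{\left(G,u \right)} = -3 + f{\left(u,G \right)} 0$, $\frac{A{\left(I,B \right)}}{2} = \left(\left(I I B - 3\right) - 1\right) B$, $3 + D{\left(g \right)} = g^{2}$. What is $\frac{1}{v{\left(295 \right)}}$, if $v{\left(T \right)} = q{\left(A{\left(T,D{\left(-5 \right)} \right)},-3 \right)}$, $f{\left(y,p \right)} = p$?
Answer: $- \frac{1}{3} \approx -0.33333$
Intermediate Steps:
$D{\left(g \right)} = -3 + g^{2}$
$A{\left(I,B \right)} = 2 B \left(-4 + B I^{2}\right)$ ($A{\left(I,B \right)} = 2 \left(\left(I I B - 3\right) - 1\right) B = 2 \left(\left(I^{2} B - 3\right) - 1\right) B = 2 \left(\left(B I^{2} - 3\right) - 1\right) B = 2 \left(\left(-3 + B I^{2}\right) - 1\right) B = 2 \left(-4 + B I^{2}\right) B = 2 B \left(-4 + B I^{2}\right)$)
$q{\left(G,u \right)} = -3$ ($q{\left(G,u \right)} = -3 + G 0 = -3 + 0 = -3$)
$v{\left(T \right)} = -3$
$\frac{1}{v{\left(295 \right)}} = \frac{1}{-3} = - \frac{1}{3}$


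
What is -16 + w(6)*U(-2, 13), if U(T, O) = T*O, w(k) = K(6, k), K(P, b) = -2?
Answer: 36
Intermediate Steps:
w(k) = -2
U(T, O) = O*T
-16 + w(6)*U(-2, 13) = -16 - 26*(-2) = -16 - 2*(-26) = -16 + 52 = 36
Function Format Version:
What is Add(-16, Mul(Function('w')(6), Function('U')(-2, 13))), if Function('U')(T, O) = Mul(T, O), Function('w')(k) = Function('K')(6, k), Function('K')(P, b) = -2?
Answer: 36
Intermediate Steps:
Function('w')(k) = -2
Function('U')(T, O) = Mul(O, T)
Add(-16, Mul(Function('w')(6), Function('U')(-2, 13))) = Add(-16, Mul(-2, Mul(13, -2))) = Add(-16, Mul(-2, -26)) = Add(-16, 52) = 36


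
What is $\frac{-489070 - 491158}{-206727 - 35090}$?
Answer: $\frac{980228}{241817} \approx 4.0536$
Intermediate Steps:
$\frac{-489070 - 491158}{-206727 - 35090} = - \frac{980228}{-241817} = \left(-980228\right) \left(- \frac{1}{241817}\right) = \frac{980228}{241817}$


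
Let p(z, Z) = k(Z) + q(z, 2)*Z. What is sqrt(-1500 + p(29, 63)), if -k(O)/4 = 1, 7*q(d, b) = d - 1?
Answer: 2*I*sqrt(313) ≈ 35.384*I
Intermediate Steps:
q(d, b) = -1/7 + d/7 (q(d, b) = (d - 1)/7 = (-1 + d)/7 = -1/7 + d/7)
k(O) = -4 (k(O) = -4*1 = -4)
p(z, Z) = -4 + Z*(-1/7 + z/7) (p(z, Z) = -4 + (-1/7 + z/7)*Z = -4 + Z*(-1/7 + z/7))
sqrt(-1500 + p(29, 63)) = sqrt(-1500 + (-4 + (1/7)*63*(-1 + 29))) = sqrt(-1500 + (-4 + (1/7)*63*28)) = sqrt(-1500 + (-4 + 252)) = sqrt(-1500 + 248) = sqrt(-1252) = 2*I*sqrt(313)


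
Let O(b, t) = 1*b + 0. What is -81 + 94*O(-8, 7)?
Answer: -833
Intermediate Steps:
O(b, t) = b (O(b, t) = b + 0 = b)
-81 + 94*O(-8, 7) = -81 + 94*(-8) = -81 - 752 = -833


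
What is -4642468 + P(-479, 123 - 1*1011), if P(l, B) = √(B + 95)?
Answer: -4642468 + I*√793 ≈ -4.6425e+6 + 28.16*I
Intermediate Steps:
P(l, B) = √(95 + B)
-4642468 + P(-479, 123 - 1*1011) = -4642468 + √(95 + (123 - 1*1011)) = -4642468 + √(95 + (123 - 1011)) = -4642468 + √(95 - 888) = -4642468 + √(-793) = -4642468 + I*√793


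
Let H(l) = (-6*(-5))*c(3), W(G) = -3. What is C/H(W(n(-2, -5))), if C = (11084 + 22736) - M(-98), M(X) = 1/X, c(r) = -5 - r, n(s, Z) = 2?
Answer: -1104787/7840 ≈ -140.92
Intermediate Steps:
H(l) = -240 (H(l) = (-6*(-5))*(-5 - 1*3) = 30*(-5 - 3) = 30*(-8) = -240)
C = 3314361/98 (C = (11084 + 22736) - 1/(-98) = 33820 - 1*(-1/98) = 33820 + 1/98 = 3314361/98 ≈ 33820.)
C/H(W(n(-2, -5))) = (3314361/98)/(-240) = (3314361/98)*(-1/240) = -1104787/7840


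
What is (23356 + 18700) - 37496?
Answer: 4560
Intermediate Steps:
(23356 + 18700) - 37496 = 42056 - 37496 = 4560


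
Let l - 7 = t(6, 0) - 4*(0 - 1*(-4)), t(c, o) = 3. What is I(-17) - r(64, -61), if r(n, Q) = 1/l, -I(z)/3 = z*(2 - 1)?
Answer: 307/6 ≈ 51.167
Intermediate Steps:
I(z) = -3*z (I(z) = -3*z*(2 - 1) = -3*z)
l = -6 (l = 7 + (3 - 4*(0 - 1*(-4))) = 7 + (3 - 4*(0 + 4)) = 7 + (3 - 4*4) = 7 + (3 - 16) = 7 - 13 = -6)
r(n, Q) = -⅙ (r(n, Q) = 1/(-6) = -⅙)
I(-17) - r(64, -61) = -3*(-17) - 1*(-⅙) = 51 + ⅙ = 307/6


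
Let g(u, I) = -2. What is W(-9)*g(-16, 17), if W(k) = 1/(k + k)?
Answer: ⅑ ≈ 0.11111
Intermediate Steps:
W(k) = 1/(2*k)
W(-9)*g(-16, 17) = ((½)/(-9))*(-2) = ((½)*(-⅑))*(-2) = -1/18*(-2) = ⅑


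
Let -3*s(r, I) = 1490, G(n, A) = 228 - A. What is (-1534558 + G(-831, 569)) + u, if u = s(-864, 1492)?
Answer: -4606187/3 ≈ -1.5354e+6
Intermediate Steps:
s(r, I) = -1490/3 (s(r, I) = -⅓*1490 = -1490/3)
u = -1490/3 ≈ -496.67
(-1534558 + G(-831, 569)) + u = (-1534558 + (228 - 1*569)) - 1490/3 = (-1534558 + (228 - 569)) - 1490/3 = (-1534558 - 341) - 1490/3 = -1534899 - 1490/3 = -4606187/3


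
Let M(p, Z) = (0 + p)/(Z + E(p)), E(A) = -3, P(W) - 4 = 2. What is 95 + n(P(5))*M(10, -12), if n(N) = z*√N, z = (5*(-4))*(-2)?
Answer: 95 - 80*√6/3 ≈ 29.680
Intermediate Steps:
P(W) = 6 (P(W) = 4 + 2 = 6)
z = 40 (z = -20*(-2) = 40)
M(p, Z) = p/(-3 + Z) (M(p, Z) = (0 + p)/(Z - 3) = p/(-3 + Z))
n(N) = 40*√N
95 + n(P(5))*M(10, -12) = 95 + (40*√6)*(10/(-3 - 12)) = 95 + (40*√6)*(10/(-15)) = 95 + (40*√6)*(10*(-1/15)) = 95 + (40*√6)*(-⅔) = 95 - 80*√6/3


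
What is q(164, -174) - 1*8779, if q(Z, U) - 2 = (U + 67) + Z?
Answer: -8720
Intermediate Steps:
q(Z, U) = 69 + U + Z (q(Z, U) = 2 + ((U + 67) + Z) = 2 + ((67 + U) + Z) = 2 + (67 + U + Z) = 69 + U + Z)
q(164, -174) - 1*8779 = (69 - 174 + 164) - 1*8779 = 59 - 8779 = -8720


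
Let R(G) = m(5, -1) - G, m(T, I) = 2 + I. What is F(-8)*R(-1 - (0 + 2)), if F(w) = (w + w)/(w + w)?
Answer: 4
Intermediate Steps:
F(w) = 1 (F(w) = (2*w)/((2*w)) = (2*w)*(1/(2*w)) = 1)
R(G) = 1 - G (R(G) = (2 - 1) - G = 1 - G)
F(-8)*R(-1 - (0 + 2)) = 1*(1 - (-1 - (0 + 2))) = 1*(1 - (-1 - 1*2)) = 1*(1 - (-1 - 2)) = 1*(1 - 1*(-3)) = 1*(1 + 3) = 1*4 = 4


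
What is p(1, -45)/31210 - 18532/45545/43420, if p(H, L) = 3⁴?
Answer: 7980214609/3085988465950 ≈ 0.0025860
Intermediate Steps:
p(H, L) = 81
p(1, -45)/31210 - 18532/45545/43420 = 81/31210 - 18532/45545/43420 = 81*(1/31210) - 18532*1/45545*(1/43420) = 81/31210 - 18532/45545*1/43420 = 81/31210 - 4633/494390975 = 7980214609/3085988465950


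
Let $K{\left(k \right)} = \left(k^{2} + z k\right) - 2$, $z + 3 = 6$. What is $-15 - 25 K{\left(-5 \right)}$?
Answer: $-215$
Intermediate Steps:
$z = 3$ ($z = -3 + 6 = 3$)
$K{\left(k \right)} = -2 + k^{2} + 3 k$ ($K{\left(k \right)} = \left(k^{2} + 3 k\right) - 2 = -2 + k^{2} + 3 k$)
$-15 - 25 K{\left(-5 \right)} = -15 - 25 \left(-2 + \left(-5\right)^{2} + 3 \left(-5\right)\right) = -15 - 25 \left(-2 + 25 - 15\right) = -15 - 200 = -215$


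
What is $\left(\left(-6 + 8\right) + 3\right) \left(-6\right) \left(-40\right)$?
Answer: $1200$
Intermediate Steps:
$\left(\left(-6 + 8\right) + 3\right) \left(-6\right) \left(-40\right) = \left(2 + 3\right) \left(-6\right) \left(-40\right) = 5 \left(-6\right) \left(-40\right) = \left(-30\right) \left(-40\right) = 1200$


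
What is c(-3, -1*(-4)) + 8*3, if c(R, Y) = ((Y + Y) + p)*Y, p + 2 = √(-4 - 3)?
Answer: 48 + 4*I*√7 ≈ 48.0 + 10.583*I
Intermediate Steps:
p = -2 + I*√7 (p = -2 + √(-4 - 3) = -2 + √(-7) = -2 + I*√7 ≈ -2.0 + 2.6458*I)
c(R, Y) = Y*(-2 + 2*Y + I*√7) (c(R, Y) = ((Y + Y) + (-2 + I*√7))*Y = (2*Y + (-2 + I*√7))*Y = (-2 + 2*Y + I*√7)*Y = Y*(-2 + 2*Y + I*√7))
c(-3, -1*(-4)) + 8*3 = (-1*(-4))*(-2 + 2*(-1*(-4)) + I*√7) + 8*3 = 4*(-2 + 2*4 + I*√7) + 24 = 4*(-2 + 8 + I*√7) + 24 = 4*(6 + I*√7) + 24 = (24 + 4*I*√7) + 24 = 48 + 4*I*√7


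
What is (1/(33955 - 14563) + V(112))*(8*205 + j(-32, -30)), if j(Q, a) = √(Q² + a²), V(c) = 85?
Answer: 337905805/2424 + 1648321*√481/9696 ≈ 1.4313e+5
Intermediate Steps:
(1/(33955 - 14563) + V(112))*(8*205 + j(-32, -30)) = (1/(33955 - 14563) + 85)*(8*205 + √((-32)² + (-30)²)) = (1/19392 + 85)*(1640 + √(1024 + 900)) = (1/19392 + 85)*(1640 + √1924) = 1648321*(1640 + 2*√481)/19392 = 337905805/2424 + 1648321*√481/9696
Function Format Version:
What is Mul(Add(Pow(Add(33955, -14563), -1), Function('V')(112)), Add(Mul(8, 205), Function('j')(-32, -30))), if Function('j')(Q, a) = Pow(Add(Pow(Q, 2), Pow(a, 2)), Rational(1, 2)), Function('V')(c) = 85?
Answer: Add(Rational(337905805, 2424), Mul(Rational(1648321, 9696), Pow(481, Rational(1, 2)))) ≈ 1.4313e+5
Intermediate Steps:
Mul(Add(Pow(Add(33955, -14563), -1), Function('V')(112)), Add(Mul(8, 205), Function('j')(-32, -30))) = Mul(Add(Pow(Add(33955, -14563), -1), 85), Add(Mul(8, 205), Pow(Add(Pow(-32, 2), Pow(-30, 2)), Rational(1, 2)))) = Mul(Add(Pow(19392, -1), 85), Add(1640, Pow(Add(1024, 900), Rational(1, 2)))) = Mul(Add(Rational(1, 19392), 85), Add(1640, Pow(1924, Rational(1, 2)))) = Mul(Rational(1648321, 19392), Add(1640, Mul(2, Pow(481, Rational(1, 2))))) = Add(Rational(337905805, 2424), Mul(Rational(1648321, 9696), Pow(481, Rational(1, 2))))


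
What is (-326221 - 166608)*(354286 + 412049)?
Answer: -377672111715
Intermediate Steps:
(-326221 - 166608)*(354286 + 412049) = -492829*766335 = -377672111715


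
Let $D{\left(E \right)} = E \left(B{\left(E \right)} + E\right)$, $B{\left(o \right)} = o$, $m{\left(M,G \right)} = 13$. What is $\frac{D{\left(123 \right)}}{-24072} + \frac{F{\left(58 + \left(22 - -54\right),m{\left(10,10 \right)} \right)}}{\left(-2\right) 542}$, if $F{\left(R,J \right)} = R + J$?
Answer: $- \frac{757047}{543626} \approx -1.3926$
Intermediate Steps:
$D{\left(E \right)} = 2 E^{2}$ ($D{\left(E \right)} = E \left(E + E\right) = E 2 E = 2 E^{2}$)
$F{\left(R,J \right)} = J + R$
$\frac{D{\left(123 \right)}}{-24072} + \frac{F{\left(58 + \left(22 - -54\right),m{\left(10,10 \right)} \right)}}{\left(-2\right) 542} = \frac{2 \cdot 123^{2}}{-24072} + \frac{13 + \left(58 + \left(22 - -54\right)\right)}{\left(-2\right) 542} = 2 \cdot 15129 \left(- \frac{1}{24072}\right) + \frac{13 + \left(58 + \left(22 + 54\right)\right)}{-1084} = 30258 \left(- \frac{1}{24072}\right) + \left(13 + \left(58 + 76\right)\right) \left(- \frac{1}{1084}\right) = - \frac{5043}{4012} + \left(13 + 134\right) \left(- \frac{1}{1084}\right) = - \frac{5043}{4012} + 147 \left(- \frac{1}{1084}\right) = - \frac{5043}{4012} - \frac{147}{1084} = - \frac{757047}{543626}$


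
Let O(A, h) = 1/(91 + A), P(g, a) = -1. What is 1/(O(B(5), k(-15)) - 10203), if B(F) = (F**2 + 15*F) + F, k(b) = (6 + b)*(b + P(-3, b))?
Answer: -196/1999787 ≈ -9.8010e-5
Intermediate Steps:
k(b) = (-1 + b)*(6 + b) (k(b) = (6 + b)*(b - 1) = (6 + b)*(-1 + b) = (-1 + b)*(6 + b))
B(F) = F**2 + 16*F
1/(O(B(5), k(-15)) - 10203) = 1/(1/(91 + 5*(16 + 5)) - 10203) = 1/(1/(91 + 5*21) - 10203) = 1/(1/(91 + 105) - 10203) = 1/(1/196 - 10203) = 1/(-1999787/196) = -196/1999787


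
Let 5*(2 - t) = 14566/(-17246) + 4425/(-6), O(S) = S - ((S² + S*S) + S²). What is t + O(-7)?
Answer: -373469/86230 ≈ -4.3311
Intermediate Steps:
O(S) = S - 3*S² (O(S) = S - ((S² + S²) + S²) = S - (2*S² + S²) = S - 3*S²)
t = 12905951/86230 (t = 2 - (14566/(-17246) + 4425/(-6))/5 = 2 - (14566*(-1/17246) + 4425*(-⅙))/5 = 2 - (-7283/8623 - 1475/2)/5 = 2 - ⅕*(-12733491/17246) = 2 + 12733491/86230 = 12905951/86230 ≈ 149.67)
t + O(-7) = 12905951/86230 - 7*(1 - 3*(-7)) = 12905951/86230 - 7*(1 + 21) = 12905951/86230 - 7*22 = 12905951/86230 - 154 = -373469/86230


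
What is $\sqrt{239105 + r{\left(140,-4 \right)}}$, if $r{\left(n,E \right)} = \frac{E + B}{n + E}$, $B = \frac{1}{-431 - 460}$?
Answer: $\frac{\sqrt{10836195184210}}{6732} \approx 488.98$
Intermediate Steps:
$B = - \frac{1}{891}$ ($B = \frac{1}{-891} = - \frac{1}{891} \approx -0.0011223$)
$r{\left(n,E \right)} = \frac{- \frac{1}{891} + E}{E + n}$ ($r{\left(n,E \right)} = \frac{E - \frac{1}{891}}{n + E} = \frac{- \frac{1}{891} + E}{E + n}$)
$\sqrt{239105 + r{\left(140,-4 \right)}} = \sqrt{239105 + \frac{- \frac{1}{891} - 4}{-4 + 140}} = \sqrt{239105 + \frac{1}{136} \left(- \frac{3565}{891}\right)} = \sqrt{239105 - \frac{3565}{121176}} = \sqrt{\frac{28973783915}{121176}} = \frac{\sqrt{10836195184210}}{6732}$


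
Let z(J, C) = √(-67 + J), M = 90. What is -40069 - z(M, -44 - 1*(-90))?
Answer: -40069 - √23 ≈ -40074.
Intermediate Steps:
-40069 - z(M, -44 - 1*(-90)) = -40069 - √(-67 + 90) = -40069 - √23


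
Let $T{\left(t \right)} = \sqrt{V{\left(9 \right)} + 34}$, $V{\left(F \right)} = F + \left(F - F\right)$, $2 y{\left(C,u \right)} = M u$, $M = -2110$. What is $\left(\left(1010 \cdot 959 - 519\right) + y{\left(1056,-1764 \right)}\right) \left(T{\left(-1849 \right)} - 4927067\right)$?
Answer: $-13939120906097 + 2829091 \sqrt{43} \approx -1.3939 \cdot 10^{13}$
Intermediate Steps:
$y{\left(C,u \right)} = - 1055 u$ ($y{\left(C,u \right)} = \frac{\left(-2110\right) u}{2} = - 1055 u$)
$V{\left(F \right)} = F$ ($V{\left(F \right)} = F + 0 = F$)
$T{\left(t \right)} = \sqrt{43}$ ($T{\left(t \right)} = \sqrt{9 + 34} = \sqrt{43}$)
$\left(\left(1010 \cdot 959 - 519\right) + y{\left(1056,-1764 \right)}\right) \left(T{\left(-1849 \right)} - 4927067\right) = \left(\left(1010 \cdot 959 - 519\right) - -1861020\right) \left(\sqrt{43} - 4927067\right) = \left(\left(968590 - 519\right) + 1861020\right) \left(-4927067 + \sqrt{43}\right) = \left(968071 + 1861020\right) \left(-4927067 + \sqrt{43}\right) = 2829091 \left(-4927067 + \sqrt{43}\right) = -13939120906097 + 2829091 \sqrt{43}$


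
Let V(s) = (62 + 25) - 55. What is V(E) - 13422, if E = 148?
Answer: -13390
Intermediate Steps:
V(s) = 32 (V(s) = 87 - 55 = 32)
V(E) - 13422 = 32 - 13422 = -13390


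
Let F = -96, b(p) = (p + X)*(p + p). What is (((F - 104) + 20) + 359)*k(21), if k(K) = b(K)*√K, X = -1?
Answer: 150360*√21 ≈ 6.8904e+5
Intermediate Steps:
b(p) = 2*p*(-1 + p) (b(p) = (p - 1)*(p + p) = (-1 + p)*(2*p) = 2*p*(-1 + p))
k(K) = 2*K^(3/2)*(-1 + K) (k(K) = (2*K*(-1 + K))*√K = 2*K^(3/2)*(-1 + K))
(((F - 104) + 20) + 359)*k(21) = (((-96 - 104) + 20) + 359)*(2*21^(3/2)*(-1 + 21)) = ((-200 + 20) + 359)*(2*(21*√21)*20) = (-180 + 359)*(840*√21) = 179*(840*√21) = 150360*√21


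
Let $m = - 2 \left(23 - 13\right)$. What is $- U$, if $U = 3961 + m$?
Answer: $-3941$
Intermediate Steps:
$m = -20$ ($m = \left(-2\right) 10 = -20$)
$U = 3941$ ($U = 3961 - 20 = 3941$)
$- U = \left(-1\right) 3941 = -3941$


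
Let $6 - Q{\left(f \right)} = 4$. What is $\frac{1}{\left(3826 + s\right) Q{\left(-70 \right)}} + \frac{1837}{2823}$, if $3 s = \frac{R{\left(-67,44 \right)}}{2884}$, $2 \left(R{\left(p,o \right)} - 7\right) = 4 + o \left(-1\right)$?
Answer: $\frac{60821576441}{93448467597} \approx 0.65086$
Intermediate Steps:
$R{\left(p,o \right)} = 9 - \frac{o}{2}$ ($R{\left(p,o \right)} = 7 + \frac{4 + o \left(-1\right)}{2} = 7 + \frac{4 - o}{2} = 7 - \left(-2 + \frac{o}{2}\right) = 9 - \frac{o}{2}$)
$s = - \frac{13}{8652}$ ($s = \frac{\left(9 - 22\right) \frac{1}{2884}}{3} = \frac{\left(-13\right) \frac{1}{2884}}{3} = \frac{1}{3} \left(- \frac{13}{2884}\right) = - \frac{13}{8652} \approx -0.0015025$)
$Q{\left(f \right)} = 2$ ($Q{\left(f \right)} = 6 - 4 = 2$)
$\frac{1}{\left(3826 + s\right) Q{\left(-70 \right)}} + \frac{1837}{2823} = \frac{1}{\left(3826 - \frac{13}{8652}\right) 2} + \frac{1837}{2823} = \frac{1}{\frac{33102539}{8652}} \cdot \frac{1}{2} + 1837 \cdot \frac{1}{2823} = \frac{8652}{33102539} \cdot \frac{1}{2} + \frac{1837}{2823} = \frac{4326}{33102539} + \frac{1837}{2823} = \frac{60821576441}{93448467597}$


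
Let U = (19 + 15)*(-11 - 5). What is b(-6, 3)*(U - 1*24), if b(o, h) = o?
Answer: 3408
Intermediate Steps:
U = -544 (U = 34*(-16) = -544)
b(-6, 3)*(U - 1*24) = -6*(-544 - 1*24) = -6*(-544 - 24) = -6*(-568) = 3408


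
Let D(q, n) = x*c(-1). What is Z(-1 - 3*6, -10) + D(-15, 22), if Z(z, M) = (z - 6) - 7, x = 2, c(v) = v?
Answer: -34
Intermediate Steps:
Z(z, M) = -13 + z (Z(z, M) = (-6 + z) - 7 = -13 + z)
D(q, n) = -2 (D(q, n) = 2*(-1) = -2)
Z(-1 - 3*6, -10) + D(-15, 22) = (-13 + (-1 - 3*6)) - 2 = (-13 + (-1 - 18)) - 2 = (-13 - 19) - 2 = -32 - 2 = -34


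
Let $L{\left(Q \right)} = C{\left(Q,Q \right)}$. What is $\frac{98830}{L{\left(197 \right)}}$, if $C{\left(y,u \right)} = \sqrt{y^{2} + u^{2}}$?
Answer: $\frac{49415 \sqrt{2}}{197} \approx 354.74$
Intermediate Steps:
$C{\left(y,u \right)} = \sqrt{u^{2} + y^{2}}$
$L{\left(Q \right)} = \sqrt{2} \sqrt{Q^{2}}$ ($L{\left(Q \right)} = \sqrt{Q^{2} + Q^{2}} = \sqrt{2 Q^{2}} = \sqrt{2} \sqrt{Q^{2}}$)
$\frac{98830}{L{\left(197 \right)}} = \frac{98830}{\sqrt{2} \sqrt{197^{2}}} = \frac{98830}{\sqrt{2} \sqrt{38809}} = \frac{98830}{\sqrt{2} \cdot 197} = \frac{98830}{197 \sqrt{2}} = 98830 \frac{\sqrt{2}}{394} = \frac{49415 \sqrt{2}}{197}$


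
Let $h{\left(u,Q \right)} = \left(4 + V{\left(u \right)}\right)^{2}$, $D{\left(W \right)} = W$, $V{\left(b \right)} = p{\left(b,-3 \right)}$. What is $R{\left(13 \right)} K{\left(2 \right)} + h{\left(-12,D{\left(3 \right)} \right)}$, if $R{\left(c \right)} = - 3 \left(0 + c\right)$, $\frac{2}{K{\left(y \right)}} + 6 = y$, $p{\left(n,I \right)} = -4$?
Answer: $\frac{39}{2} \approx 19.5$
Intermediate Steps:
$V{\left(b \right)} = -4$
$h{\left(u,Q \right)} = 0$ ($h{\left(u,Q \right)} = \left(4 - 4\right)^{2} = 0^{2} = 0$)
$K{\left(y \right)} = \frac{2}{-6 + y}$
$R{\left(c \right)} = - 3 c$
$R{\left(13 \right)} K{\left(2 \right)} + h{\left(-12,D{\left(3 \right)} \right)} = \left(-3\right) 13 \frac{2}{-6 + 2} + 0 = - 39 \frac{2}{-4} + 0 = - 39 \cdot 2 \left(- \frac{1}{4}\right) + 0 = \left(-39\right) \left(- \frac{1}{2}\right) + 0 = \frac{39}{2} + 0 = \frac{39}{2}$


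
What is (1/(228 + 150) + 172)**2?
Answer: 4227210289/142884 ≈ 29585.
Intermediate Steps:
(1/(228 + 150) + 172)**2 = (1/378 + 172)**2 = (65017/378)**2 = 4227210289/142884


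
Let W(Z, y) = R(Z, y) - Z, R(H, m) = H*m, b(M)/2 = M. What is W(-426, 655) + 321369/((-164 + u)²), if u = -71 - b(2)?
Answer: -15913817715/57121 ≈ -2.7860e+5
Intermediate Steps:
b(M) = 2*M
W(Z, y) = -Z + Z*y (W(Z, y) = Z*y - Z = -Z + Z*y)
u = -75 (u = -71 - 2*2 = -71 - 1*4 = -71 - 4 = -75)
W(-426, 655) + 321369/((-164 + u)²) = -426*(-1 + 655) + 321369/((-164 - 75)²) = -426*654 + 321369/((-239)²) = -278604 + 321369/57121 = -15913817715/57121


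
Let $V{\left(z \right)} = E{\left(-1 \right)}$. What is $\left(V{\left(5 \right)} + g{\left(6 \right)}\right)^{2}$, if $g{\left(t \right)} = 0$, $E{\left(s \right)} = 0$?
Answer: $0$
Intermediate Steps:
$V{\left(z \right)} = 0$
$\left(V{\left(5 \right)} + g{\left(6 \right)}\right)^{2} = \left(0 + 0\right)^{2} = 0^{2} = 0$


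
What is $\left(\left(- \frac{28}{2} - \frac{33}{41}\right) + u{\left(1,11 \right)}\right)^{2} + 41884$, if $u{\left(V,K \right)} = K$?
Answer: $\frac{70431340}{1681} \approx 41899.0$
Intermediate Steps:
$\left(\left(- \frac{28}{2} - \frac{33}{41}\right) + u{\left(1,11 \right)}\right)^{2} + 41884 = \left(\left(- \frac{28}{2} - \frac{33}{41}\right) + 11\right)^{2} + 41884 = \left(\left(\left(-28\right) \frac{1}{2} - \frac{33}{41}\right) + 11\right)^{2} + 41884 = \left(\left(-14 - \frac{33}{41}\right) + 11\right)^{2} + 41884 = \left(- \frac{607}{41} + 11\right)^{2} + 41884 = \left(- \frac{156}{41}\right)^{2} + 41884 = \frac{24336}{1681} + 41884 = \frac{70431340}{1681}$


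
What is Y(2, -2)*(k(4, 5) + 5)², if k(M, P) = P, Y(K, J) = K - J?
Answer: 400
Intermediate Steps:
Y(2, -2)*(k(4, 5) + 5)² = (2 - 1*(-2))*(5 + 5)² = (2 + 2)*10² = 4*100 = 400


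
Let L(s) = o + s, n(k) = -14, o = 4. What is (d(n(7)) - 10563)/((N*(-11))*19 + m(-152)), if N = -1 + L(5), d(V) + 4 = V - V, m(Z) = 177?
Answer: 10567/1495 ≈ 7.0682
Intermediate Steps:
L(s) = 4 + s
d(V) = -4 (d(V) = -4 + (V - V) = -4 + 0 = -4)
N = 8 (N = -1 + (4 + 5) = -1 + 9 = 8)
(d(n(7)) - 10563)/((N*(-11))*19 + m(-152)) = (-4 - 10563)/((8*(-11))*19 + 177) = -10567/(-88*19 + 177) = -10567/(-1672 + 177) = -10567/(-1495) = -10567*(-1/1495) = 10567/1495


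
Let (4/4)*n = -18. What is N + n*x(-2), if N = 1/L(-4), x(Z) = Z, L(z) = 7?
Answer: 253/7 ≈ 36.143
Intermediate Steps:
n = -18
N = ⅐ (N = 1/7 = ⅐ ≈ 0.14286)
N + n*x(-2) = ⅐ - 18*(-2) = ⅐ + 36 = 253/7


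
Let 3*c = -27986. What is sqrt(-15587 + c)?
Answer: I*sqrt(224241)/3 ≈ 157.85*I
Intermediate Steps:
c = -27986/3 (c = (1/3)*(-27986) = -27986/3 ≈ -9328.7)
sqrt(-15587 + c) = sqrt(-15587 - 27986/3) = sqrt(-74747/3) = I*sqrt(224241)/3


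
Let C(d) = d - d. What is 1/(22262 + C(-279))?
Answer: 1/22262 ≈ 4.4920e-5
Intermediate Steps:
C(d) = 0
1/(22262 + C(-279)) = 1/(22262 + 0) = 1/22262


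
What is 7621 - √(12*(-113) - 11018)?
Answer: 7621 - I*√12374 ≈ 7621.0 - 111.24*I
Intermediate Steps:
7621 - √(12*(-113) - 11018) = 7621 - √(-1356 - 11018) = 7621 - √(-12374) = 7621 - I*√12374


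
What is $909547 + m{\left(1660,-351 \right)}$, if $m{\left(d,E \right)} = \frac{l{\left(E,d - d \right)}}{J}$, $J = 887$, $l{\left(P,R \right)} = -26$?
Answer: $\frac{806768163}{887} \approx 9.0955 \cdot 10^{5}$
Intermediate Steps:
$m{\left(d,E \right)} = - \frac{26}{887}$
$909547 + m{\left(1660,-351 \right)} = 909547 - \frac{26}{887} = \frac{806768163}{887}$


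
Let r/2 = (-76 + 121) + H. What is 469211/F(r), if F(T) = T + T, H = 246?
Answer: 469211/1164 ≈ 403.10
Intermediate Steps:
r = 582 (r = 2*((-76 + 121) + 246) = 2*(45 + 246) = 2*291 = 582)
F(T) = 2*T
469211/F(r) = 469211/((2*582)) = 469211/1164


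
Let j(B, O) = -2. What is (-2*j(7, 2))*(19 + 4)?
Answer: 92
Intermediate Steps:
(-2*j(7, 2))*(19 + 4) = (-2*(-2))*(19 + 4) = 4*23 = 92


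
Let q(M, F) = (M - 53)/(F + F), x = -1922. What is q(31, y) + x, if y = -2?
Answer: -3833/2 ≈ -1916.5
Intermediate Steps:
q(M, F) = (-53 + M)/(2*F) (q(M, F) = (-53 + M)/((2*F)) = (-53 + M)*(1/(2*F)) = (-53 + M)/(2*F))
q(31, y) + x = (½)*(-53 + 31)/(-2) - 1922 = (½)*(-½)*(-22) - 1922 = 11/2 - 1922 = -3833/2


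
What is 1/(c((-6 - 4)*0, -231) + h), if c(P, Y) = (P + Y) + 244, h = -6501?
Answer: -1/6488 ≈ -0.00015413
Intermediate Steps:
c(P, Y) = 244 + P + Y
1/(c((-6 - 4)*0, -231) + h) = 1/((244 + (-6 - 4)*0 - 231) - 6501) = 1/((244 - 10*0 - 231) - 6501) = 1/((244 + 0 - 231) - 6501) = 1/(13 - 6501) = 1/(-6488) = -1/6488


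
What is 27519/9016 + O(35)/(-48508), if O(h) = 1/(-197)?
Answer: 65743416115/21539395304 ≈ 3.0522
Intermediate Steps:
O(h) = -1/197
27519/9016 + O(35)/(-48508) = 27519/9016 - 1/197/(-48508) = 27519*(1/9016) - 1/197*(-1/48508) = 27519/9016 + 1/9556076 = 65743416115/21539395304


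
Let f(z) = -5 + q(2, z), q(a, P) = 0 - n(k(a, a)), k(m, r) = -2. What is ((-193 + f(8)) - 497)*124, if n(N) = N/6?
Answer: -258416/3 ≈ -86139.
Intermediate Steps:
n(N) = N/6 (n(N) = N*(1/6) = N/6)
q(a, P) = 1/3 (q(a, P) = 0 - (-2)/6 = 0 - 1*(-1/3) = 0 + 1/3 = 1/3)
f(z) = -14/3 (f(z) = -5 + 1/3 = -14/3)
((-193 + f(8)) - 497)*124 = ((-193 - 14/3) - 497)*124 = (-593/3 - 497)*124 = -2084/3*124 = -258416/3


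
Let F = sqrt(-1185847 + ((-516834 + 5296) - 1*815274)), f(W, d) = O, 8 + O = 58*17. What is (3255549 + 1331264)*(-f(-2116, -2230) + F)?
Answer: -4485903114 + 4586813*I*sqrt(2512659) ≈ -4.4859e+9 + 7.2707e+9*I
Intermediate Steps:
O = 978 (O = -8 + 58*17 = -8 + 986 = 978)
f(W, d) = 978
F = I*sqrt(2512659) (F = sqrt(-1185847 + (-511538 - 815274)) = sqrt(-1185847 - 1326812) = sqrt(-2512659) = I*sqrt(2512659) ≈ 1585.1*I)
(3255549 + 1331264)*(-f(-2116, -2230) + F) = (3255549 + 1331264)*(-1*978 + I*sqrt(2512659)) = 4586813*(-978 + I*sqrt(2512659)) = -4485903114 + 4586813*I*sqrt(2512659)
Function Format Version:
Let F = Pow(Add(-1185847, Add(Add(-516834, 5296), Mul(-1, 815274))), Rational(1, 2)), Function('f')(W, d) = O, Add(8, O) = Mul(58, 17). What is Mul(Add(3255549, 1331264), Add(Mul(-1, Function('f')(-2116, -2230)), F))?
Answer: Add(-4485903114, Mul(4586813, I, Pow(2512659, Rational(1, 2)))) ≈ Add(-4.4859e+9, Mul(7.2707e+9, I))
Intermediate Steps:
O = 978 (O = Add(-8, Mul(58, 17)) = Add(-8, 986) = 978)
Function('f')(W, d) = 978
F = Mul(I, Pow(2512659, Rational(1, 2))) (F = Pow(Add(-1185847, Add(-511538, -815274)), Rational(1, 2)) = Pow(Add(-1185847, -1326812), Rational(1, 2)) = Pow(-2512659, Rational(1, 2)) = Mul(I, Pow(2512659, Rational(1, 2))) ≈ Mul(1585.1, I))
Mul(Add(3255549, 1331264), Add(Mul(-1, Function('f')(-2116, -2230)), F)) = Mul(Add(3255549, 1331264), Add(Mul(-1, 978), Mul(I, Pow(2512659, Rational(1, 2))))) = Mul(4586813, Add(-978, Mul(I, Pow(2512659, Rational(1, 2))))) = Add(-4485903114, Mul(4586813, I, Pow(2512659, Rational(1, 2))))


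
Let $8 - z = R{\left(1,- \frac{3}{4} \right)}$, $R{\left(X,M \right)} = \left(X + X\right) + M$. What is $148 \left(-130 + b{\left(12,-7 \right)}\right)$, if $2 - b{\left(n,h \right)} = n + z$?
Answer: $-21719$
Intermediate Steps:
$R{\left(X,M \right)} = M + 2 X$ ($R{\left(X,M \right)} = 2 X + M = M + 2 X$)
$z = \frac{27}{4}$ ($z = 8 - \left(- \frac{3}{4} + 2 \cdot 1\right) = 8 - \left(\left(-3\right) \frac{1}{4} + 2\right) = 8 - \left(- \frac{3}{4} + 2\right) = 8 - \frac{5}{4} = \frac{27}{4} \approx 6.75$)
$b{\left(n,h \right)} = - \frac{19}{4} - n$ ($b{\left(n,h \right)} = 2 - \left(n + \frac{27}{4}\right) = 2 - \left(\frac{27}{4} + n\right) = - \frac{19}{4} - n$)
$148 \left(-130 + b{\left(12,-7 \right)}\right) = 148 \left(-130 - \frac{67}{4}\right) = 148 \left(- \frac{587}{4}\right) = -21719$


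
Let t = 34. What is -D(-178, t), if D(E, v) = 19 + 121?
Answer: -140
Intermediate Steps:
D(E, v) = 140
-D(-178, t) = -1*140 = -140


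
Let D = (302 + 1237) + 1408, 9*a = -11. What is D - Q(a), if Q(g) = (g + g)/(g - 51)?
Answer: 692534/235 ≈ 2947.0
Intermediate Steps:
a = -11/9 (a = (1/9)*(-11) = -11/9 ≈ -1.2222)
Q(g) = 2*g/(-51 + g) (Q(g) = (2*g)/(-51 + g) = 2*g/(-51 + g))
D = 2947 (D = 1539 + 1408 = 2947)
D - Q(a) = 2947 - 2*(-11)/(9*(-51 - 11/9)) = 2947 - 2*(-11)/(9*(-470/9)) = 2947 - 2*(-11)*(-9)/(9*470) = 2947 - 1*11/235 = 2947 - 11/235 = 692534/235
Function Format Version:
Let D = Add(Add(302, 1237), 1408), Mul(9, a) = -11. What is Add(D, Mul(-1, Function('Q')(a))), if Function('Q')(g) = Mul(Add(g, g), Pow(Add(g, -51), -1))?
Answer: Rational(692534, 235) ≈ 2947.0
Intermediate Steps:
a = Rational(-11, 9) (a = Mul(Rational(1, 9), -11) = Rational(-11, 9) ≈ -1.2222)
Function('Q')(g) = Mul(2, g, Pow(Add(-51, g), -1)) (Function('Q')(g) = Mul(Mul(2, g), Pow(Add(-51, g), -1)) = Mul(2, g, Pow(Add(-51, g), -1)))
D = 2947 (D = Add(1539, 1408) = 2947)
Add(D, Mul(-1, Function('Q')(a))) = Add(2947, Mul(-1, Mul(2, Rational(-11, 9), Pow(Add(-51, Rational(-11, 9)), -1)))) = Add(2947, Mul(-1, Mul(2, Rational(-11, 9), Pow(Rational(-470, 9), -1)))) = Add(2947, Mul(-1, Mul(2, Rational(-11, 9), Rational(-9, 470)))) = Add(2947, Mul(-1, Rational(11, 235))) = Add(2947, Rational(-11, 235)) = Rational(692534, 235)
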